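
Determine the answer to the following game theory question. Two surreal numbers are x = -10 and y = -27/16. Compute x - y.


x = -10, y = -27/16
Converting to common denominator: 16
x = -160/16, y = -27/16
x - y = -10 - -27/16 = -133/16

-133/16


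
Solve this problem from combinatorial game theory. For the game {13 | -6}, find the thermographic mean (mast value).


Game = {13 | -6}, a switch {a | b} with numbers a > b.
Its thermograph has left wall a - t and right wall b + t, which meet at t = (a - b)/2, where both equal (a + b)/2. So the mast (mean value) is at (a + b)/2.
Mean = (13 + (-6))/2 = 7/2 = 7/2

7/2


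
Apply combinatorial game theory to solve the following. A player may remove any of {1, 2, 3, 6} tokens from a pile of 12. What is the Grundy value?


The subtraction set is S = {1, 2, 3, 6}.
G(k) = mex{ G(k - s) : s in S, s <= k }. We compute iteratively: G(0) = 0.
G(1) = mex({0}) = 1
G(2) = mex({0, 1}) = 2
G(3) = mex({0, 1, 2}) = 3
G(4) = mex({1, 2, 3}) = 0
G(5) = mex({0, 2, 3}) = 1
G(6) = mex({0, 1, 3}) = 2
G(7) = mex({0, 1, 2}) = 3
G(8) = mex({1, 2, 3}) = 0
G(9) = mex({0, 2, 3}) = 1
Observe that G(4)..G(9) = 0, 1, 2, 3, 0, 1 repeats G(0)..G(5) = 0, 1, 2, 3, 0, 1.
For k >= max(S) = 6, G(k) is determined by the previous 6 values G(k-6)..G(k-1); a window of 6 consecutive values has recurred shifted by 4, so by induction G(k + 4) = G(k) for all k >= 0: the sequence is periodic from the start with period 4.
One period: G(0..3) = 0, 1, 2, 3.
12 mod 4 = 0, so G(12) = G(0) = 0.

0


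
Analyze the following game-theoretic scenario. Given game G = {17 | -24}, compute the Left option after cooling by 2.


Original game: {17 | -24} (a switch {a | b} with a > b).
Cooling by t (for t below the temperature (a - b)/2 = 41/2) taxes each move by t: {a | b} cooled by t is {a - t | b + t}.
Cooling amount: t = 2
Cooled Left option: 17 - 2 = 15
Cooled Right option: -24 + 2 = -22
Cooled game: {15 | -22}
Left option = 15

15


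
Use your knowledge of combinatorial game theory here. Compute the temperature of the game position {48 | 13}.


The game is {48 | 13}, a switch {a | b} with numbers a > b.
Cooling {a | b} by t gives {a - t | b + t}, which stops being hot when a - t = b + t, i.e. at t = (a - b)/2. So the temperature of a switch is (a - b)/2.
Temperature = (Left option - Right option) / 2
= (48 - (13)) / 2
= 35 / 2
= 35/2

35/2


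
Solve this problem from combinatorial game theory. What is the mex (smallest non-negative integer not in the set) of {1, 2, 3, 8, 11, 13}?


Set = {1, 2, 3, 8, 11, 13}
0 is NOT in the set. This is the mex.
mex = 0

0


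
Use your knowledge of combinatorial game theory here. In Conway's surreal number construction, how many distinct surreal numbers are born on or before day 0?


Day 0: {|} = 0 is born. Count = 1.
Day n: the number of surreal numbers born by day n is 2^(n+1) - 1.
By day 0: 2^1 - 1 = 1
By day 0: 1 surreal numbers.

1


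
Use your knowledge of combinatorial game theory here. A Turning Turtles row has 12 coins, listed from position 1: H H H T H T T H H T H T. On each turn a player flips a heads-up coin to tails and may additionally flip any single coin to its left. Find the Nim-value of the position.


Coins: H H H T H T T H H T H T
Key fact: a single head at position k behaves exactly like a Nim heap of size k (turning it to T and optionally flipping a coin at j < k corresponds to moving the heap from k to j, or to 0), and heads combine as a disjunctive sum (two heads at the same place would cancel, matching j XOR j = 0). So the Nim-value is the XOR of the 1-indexed positions of the heads.
Face-up positions (1-indexed): [1, 2, 3, 5, 8, 9, 11]
XOR 0 with 1: 0 XOR 1 = 1
XOR 1 with 2: 1 XOR 2 = 3
XOR 3 with 3: 3 XOR 3 = 0
XOR 0 with 5: 0 XOR 5 = 5
XOR 5 with 8: 5 XOR 8 = 13
XOR 13 with 9: 13 XOR 9 = 4
XOR 4 with 11: 4 XOR 11 = 15
Nim-value = 15

15


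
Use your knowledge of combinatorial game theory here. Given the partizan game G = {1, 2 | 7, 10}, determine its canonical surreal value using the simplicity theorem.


Left options: {1, 2}, max = 2
Right options: {7, 10}, min = 7
All options are numbers and max(Left) < min(Right), so by the simplicity theorem the value is the simplest (earliest-born) number strictly between 2 and 7.
Integers 3 through 6 all lie strictly between 2 and 7.
Among integers, the simplest (lowest birthday = smallest |n|; 0 is born on day 0, +-n on day n) is 3.
No non-integer in the interval can be simpler: if x is a non-integer in the interval, then floor(x) or ceil(x) also lies in the interval (the interval contains an integer), and both are proper prefixes of x's sign expansion, i.e. born earlier. So the game value is 3.
Game value = 3

3


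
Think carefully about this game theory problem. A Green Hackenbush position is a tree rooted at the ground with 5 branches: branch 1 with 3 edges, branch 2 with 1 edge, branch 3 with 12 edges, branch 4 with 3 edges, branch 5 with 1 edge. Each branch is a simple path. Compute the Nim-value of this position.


The tree has 5 branches from the ground vertex.
In Green Hackenbush, the Nim-value of a simple path of length k is k.
Branch 1: length 3, Nim-value = 3
Branch 2: length 1, Nim-value = 1
Branch 3: length 12, Nim-value = 12
Branch 4: length 3, Nim-value = 3
Branch 5: length 1, Nim-value = 1
Total Nim-value = XOR of all branch values:
0 XOR 3 = 3
3 XOR 1 = 2
2 XOR 12 = 14
14 XOR 3 = 13
13 XOR 1 = 12
Nim-value of the tree = 12

12


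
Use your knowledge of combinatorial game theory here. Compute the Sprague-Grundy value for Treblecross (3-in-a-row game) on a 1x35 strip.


Treblecross: place X on empty cells; 3-in-a-row wins.
Playing within two cells of an existing X lets the opponent win at once, so sensible play treats the cells i-2..i+2 around each X as dead. The player left with no safe cell loses, so this is a normal-play take-away game on strips of safe cells.
Placing X at cell i (0-indexed) of a strip of k safe cells leaves independent strips of sizes max(0, i-2) and max(0, k-i-3). Hence G(k) = mex{ G(max(0,i-2)) XOR G(max(0,k-i-3)) : 0 <= i < k }, with G(0) = 0.
G(1): splits (0,0):0^0=0 -> mex({0}) = 1
G(2): splits (0,0):0^0=0 -> mex({0}) = 1
G(3): splits (0,0):0^0=0 -> mex({0}) = 1
G(4): splits (0,1):0^1=1 (0,0):0^0=0 -> mex({0, 1}) = 2
G(5): splits (0,2):0^1=1 (0,1):0^1=1 (0,0):0^0=0 -> mex({0, 1}) = 2
G(6) = mex({1}) = 0
G(7) = mex({0, 1, 2}) = 3
G(8) = mex({0, 1, 2}) = 3
G(9) = mex({0, 2}) = 1
G(10) = mex({0, 2, 3}) = 1
G(11) = mex({0, 3}) = 1
G(12) = mex({1, 3}) = 0
G(13) = mex({0, 1, 2, 3}) = 4
G(14) = mex({0, 1, 2}) = 3
G(15) = mex({0, 1, 2}) = 3
G(16) = mex({0, 1, 2, 4}) = 3
G(17) = mex({0, 1, 3, 4}) = 2
G(18) = mex({0, 1, 3, 4}) = 2
G(19) = mex({0, 1, 3, 5}) = 2
G(20) = mex({0, 1, 2, 3, 5}) = 4
G(21) = mex({0, 1, 2, 3, 5}) = 4
G(22) = mex({1, 2, 6}) = 0
G(23) = mex({0, 1, 2, 3, 4, 6}) = 5
G(24) = mex({0, 1, 2, 3, 4}) = 5
G(25) = mex({0, 1, 3, 4, 7}) = 2
G(26) = mex({0, 1, 3, 4, 5, 7}) = 2
G(27) = mex({0, 1, 3, 5}) = 2
G(28) = mex({0, 1, 2, 5}) = 3
G(29) = mex({0, 1, 2, 4, 5, 6}) = 3
G(30) = mex({1, 2, 4, 6}) = 0
G(31) = mex({0, 1, 2, 3, 4, 6}) = 5
G(32) = mex({1, 2, 3, 4, 7}) = 0
G(33) = mex({0, 3, 7}) = 1
G(34) = mex({0, 2, 3, 5, 7}) = 1
G(35) = mex({0, 2, 3, 5, 6}) = 1
Therefore G(35) = 1.

1


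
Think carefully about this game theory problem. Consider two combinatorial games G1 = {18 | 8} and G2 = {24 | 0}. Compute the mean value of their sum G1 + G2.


G1 = {18 | 8}, G2 = {24 | 0}
Each is a switch {a | b} with numbers a > b; its mean value is (a + b)/2, and mean value is additive over game sums: m(G1 + G2) = m(G1) + m(G2).
Mean of G1 = (18 + (8))/2 = 26/2 = 13
Mean of G2 = (24 + (0))/2 = 24/2 = 12
Mean of G1 + G2 = 13 + 12 = 25

25


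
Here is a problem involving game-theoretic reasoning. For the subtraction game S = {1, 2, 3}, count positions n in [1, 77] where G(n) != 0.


Subtraction set S = {1, 2, 3}, so G(n) = n mod 4.
G(n) = 0 when n is a multiple of 4.
Multiples of 4 in [1, 77]: 19
N-positions (nonzero Grundy) = 77 - 19 = 58

58


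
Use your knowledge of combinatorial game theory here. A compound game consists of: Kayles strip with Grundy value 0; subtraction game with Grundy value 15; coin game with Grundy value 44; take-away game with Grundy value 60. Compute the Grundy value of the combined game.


By the Sprague-Grundy theorem, the Grundy value of a sum of games is the XOR of individual Grundy values.
Kayles strip: Grundy value = 0. Running XOR: 0 XOR 0 = 0
subtraction game: Grundy value = 15. Running XOR: 0 XOR 15 = 15
coin game: Grundy value = 44. Running XOR: 15 XOR 44 = 35
take-away game: Grundy value = 60. Running XOR: 35 XOR 60 = 31
The combined Grundy value is 31.

31


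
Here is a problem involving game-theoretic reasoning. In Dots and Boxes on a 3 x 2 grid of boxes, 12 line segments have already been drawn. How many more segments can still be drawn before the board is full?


Grid: 3 x 2 boxes, i.e. 4 rows and 3 columns of dots.
Horizontal edges: (rows + 1) * cols = 4 * 2 = 8
Vertical edges: rows * (cols + 1) = 3 * 3 = 9
Total edges: 8 + 9 = 17
Edges drawn: 12
Remaining: 17 - 12 = 5

5


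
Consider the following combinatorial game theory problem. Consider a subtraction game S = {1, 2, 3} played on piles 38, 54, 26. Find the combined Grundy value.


Subtraction set: {1, 2, 3}
For this subtraction set, G(n) = n mod 4 (period = max + 1 = 4).
Pile 1 (size 38): G(38) = 38 mod 4 = 2
Pile 2 (size 54): G(54) = 54 mod 4 = 2
Pile 3 (size 26): G(26) = 26 mod 4 = 2
Total Grundy value = XOR of all: 2 XOR 2 XOR 2 = 2

2


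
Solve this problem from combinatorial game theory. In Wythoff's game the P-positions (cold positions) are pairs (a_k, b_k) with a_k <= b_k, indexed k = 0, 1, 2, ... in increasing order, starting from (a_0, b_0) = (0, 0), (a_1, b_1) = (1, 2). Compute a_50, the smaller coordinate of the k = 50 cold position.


By Wythoff's theorem, a_k = floor(k * phi) and b_k = floor(k * phi^2) = a_k + k, where phi = (1 + sqrt(5))/2 is the golden ratio.
phi = (1 + sqrt(5))/2 = 1.618034
k = 50
k * phi = 50 * 1.618034 = 80.901699
a_50 = floor(k * phi) = 80

80


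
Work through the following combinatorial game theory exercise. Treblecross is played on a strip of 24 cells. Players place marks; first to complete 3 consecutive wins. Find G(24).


Treblecross: place X on empty cells; 3-in-a-row wins.
Playing within two cells of an existing X lets the opponent win at once, so sensible play treats the cells i-2..i+2 around each X as dead. The player left with no safe cell loses, so this is a normal-play take-away game on strips of safe cells.
Placing X at cell i (0-indexed) of a strip of k safe cells leaves independent strips of sizes max(0, i-2) and max(0, k-i-3). Hence G(k) = mex{ G(max(0,i-2)) XOR G(max(0,k-i-3)) : 0 <= i < k }, with G(0) = 0.
G(1): splits (0,0):0^0=0 -> mex({0}) = 1
G(2): splits (0,0):0^0=0 -> mex({0}) = 1
G(3): splits (0,0):0^0=0 -> mex({0}) = 1
G(4): splits (0,1):0^1=1 (0,0):0^0=0 -> mex({0, 1}) = 2
G(5): splits (0,2):0^1=1 (0,1):0^1=1 (0,0):0^0=0 -> mex({0, 1}) = 2
G(6) = mex({1}) = 0
G(7) = mex({0, 1, 2}) = 3
G(8) = mex({0, 1, 2}) = 3
G(9) = mex({0, 2}) = 1
G(10) = mex({0, 2, 3}) = 1
G(11) = mex({0, 3}) = 1
G(12) = mex({1, 3}) = 0
G(13) = mex({0, 1, 2, 3}) = 4
G(14) = mex({0, 1, 2}) = 3
G(15) = mex({0, 1, 2}) = 3
G(16) = mex({0, 1, 2, 4}) = 3
G(17) = mex({0, 1, 3, 4}) = 2
G(18) = mex({0, 1, 3, 4}) = 2
G(19) = mex({0, 1, 3, 5}) = 2
G(20) = mex({0, 1, 2, 3, 5}) = 4
G(21) = mex({0, 1, 2, 3, 5}) = 4
G(22) = mex({1, 2, 6}) = 0
G(23) = mex({0, 1, 2, 3, 4, 6}) = 5
G(24) = mex({0, 1, 2, 3, 4}) = 5
Therefore G(24) = 5.

5


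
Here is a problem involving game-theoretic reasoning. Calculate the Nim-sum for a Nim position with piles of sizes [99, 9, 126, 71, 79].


We need the XOR (exclusive or) of all pile sizes.
After XOR-ing pile 1 (size 99): 0 XOR 99 = 99
After XOR-ing pile 2 (size 9): 99 XOR 9 = 106
After XOR-ing pile 3 (size 126): 106 XOR 126 = 20
After XOR-ing pile 4 (size 71): 20 XOR 71 = 83
After XOR-ing pile 5 (size 79): 83 XOR 79 = 28
The Nim-value of this position is 28.

28


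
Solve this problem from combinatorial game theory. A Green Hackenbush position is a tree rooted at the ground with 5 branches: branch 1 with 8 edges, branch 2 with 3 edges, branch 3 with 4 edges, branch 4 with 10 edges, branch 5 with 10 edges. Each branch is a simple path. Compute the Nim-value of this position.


The tree has 5 branches from the ground vertex.
In Green Hackenbush, the Nim-value of a simple path of length k is k.
Branch 1: length 8, Nim-value = 8
Branch 2: length 3, Nim-value = 3
Branch 3: length 4, Nim-value = 4
Branch 4: length 10, Nim-value = 10
Branch 5: length 10, Nim-value = 10
Total Nim-value = XOR of all branch values:
0 XOR 8 = 8
8 XOR 3 = 11
11 XOR 4 = 15
15 XOR 10 = 5
5 XOR 10 = 15
Nim-value of the tree = 15

15


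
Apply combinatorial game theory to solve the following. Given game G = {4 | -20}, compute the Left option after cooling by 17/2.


Original game: {4 | -20} (a switch {a | b} with a > b).
Cooling by t (for t below the temperature (a - b)/2 = 12) taxes each move by t: {a | b} cooled by t is {a - t | b + t}.
Cooling amount: t = 17/2
Cooled Left option: 4 - 17/2 = -9/2
Cooled Right option: -20 + 17/2 = -23/2
Cooled game: {-9/2 | -23/2}
Left option = -9/2

-9/2


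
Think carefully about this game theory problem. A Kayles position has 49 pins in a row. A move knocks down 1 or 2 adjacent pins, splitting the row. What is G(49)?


Kayles: a move removes 1 or 2 adjacent pins from a contiguous row.
Removing pins from a row of k leaves two independent rows (a, b) with a + b = k - 1 (one pin) or a + b = k - 2 (two pins); an end removal gives a = 0.
By Sprague-Grundy, G(k) = mex{ G(a) XOR G(b) } over all these splits. G(0) = 0.
G(1): splits (0,0):0^0=0 -> mex({0}) = 1
G(2): splits (0,1):0^1=1 (0,0):0^0=0 -> mex({0, 1}) = 2
G(3): splits (0,2):0^2=2 (1,1):1^1=0 (0,1):0^1=1 -> mex({0, 1, 2}) = 3
G(4): splits (0,3):0^3=3 (1,2):1^2=3 (0,2):0^2=2 (1,1):1^1=0 -> mex({0, 2, 3}) = 1
G(5): splits (0,4):0^1=1 (1,3):1^3=2 (2,2):2^2=0 (0,3):0^3=3 (1,2):1^2=3 -> mex({0, 1, 2, 3}) = 4
G(6) = mex({0, 1, 2, 4}) = 3
G(7) = mex({0, 1, 3, 4, 5}) = 2
G(8) = mex({0, 2, 3, 5, 6}) = 1
G(9) = mex({0, 1, 2, 3, 6, 7}) = 4
G(10) = mex({0, 1, 3, 4, 5, 7}) = 2
G(11) = mex({0, 1, 2, 3, 4, 5}) = 6
G(12) = mex({0, 1, 2, 3, 5, 6, 7}) = 4
G(13) = mex({0, 2, 3, 4, 6, 7}) = 1
G(14) = mex({0, 1, 4, 5, 6, 7}) = 2
G(15) = mex({0, 1, 2, 3, 4, 5, 6}) = 7
G(16) = mex({0, 2, 3, 5, 6, 7}) = 1
G(17) = mex({0, 1, 2, 3, 5, 6, 7}) = 4
G(18) = mex({0, 1, 2, 4, 5, 6}) = 3
G(19) = mex({0, 1, 3, 4, 5, 7}) = 2
G(20) = mex({0, 2, 3, 4, 5, 6, 7}) = 1
G(21) = mex({0, 1, 2, 3, 5, 6, 7}) = 4
G(22) = mex({0, 1, 2, 3, 4, 5, 7}) = 6
G(23) = mex({0, 1, 2, 3, 4, 5, 6}) = 7
G(24) = mex({0, 1, 2, 3, 5, 6, 7}) = 4
G(25) = mex({0, 2, 3, 4, 6, 7}) = 1
G(26) = mex({0, 1, 3, 4, 5, 6, 7}) = 2
G(27) = mex({0, 1, 2, 3, 4, 5, 6, 7}) = 8
G(28) = mex({0, 1, 2, 3, 4, 6, 7, 8}) = 5
G(29) = mex({0, 1, 2, 3, 5, 6, 7, 8, 9}) = 4
G(30) = mex({0, 1, 2, 3, 4, 5, 6, 9, 10}) = 7
G(31) = mex({0, 1, 3, 4, 5, 7, 10, 11}) = 2
G(32) = mex({0, 2, 3, 4, 5, 6, 7, 9, 11}) = 1
G(33) = mex({0, 1, 2, 3, 4, 5, 6, 7, 9, 12}) = 8
G(34) = mex({0, 1, 2, 3, 4, 5, 7, 8, 11, 12}) = 6
G(35) = mex({0, 1, 2, 3, 4, 5, 6, 8, 9, 10, 11}) = 7
G(36) = mex({0, 1, 2, 3, 5, 6, 7, 9, 10}) = 4
G(37) = mex({0, 2, 3, 4, 6, 7, 9, 10, 11, 12}) = 1
G(38) = mex({0, 1, 3, 4, 5, 6, 7, 9, 10, 11, 12}) = 2
G(39) = mex({0, 1, 2, 4, 5, 6, 7, 9, 10, 12, 14}) = 3
G(40) = mex({0, 2, 3, 4, 6, 7, 11, 12, 14}) = 1
G(41) = mex({0, 1, 2, 3, 5, 6, 7, 9, 10, 11, 12}) = 4
G(42) = mex({0, 1, 2, 3, 4, 5, 6, 9, 10}) = 7
G(43) = mex({0, 1, 3, 4, 5, 7, 9, 10, 12, 15}) = 2
G(44) = mex({0, 2, 3, 4, 5, 6, 7, 9, 10, 12, 15}) = 1
G(45) = mex({0, 1, 2, 3, 4, 5, 6, 7, 9, 10, 12, 14}) = 8
G(46) = mex({0, 1, 3, 4, 5, 7, 8, 11, 12, 14}) = 2
G(47) = mex({0, 1, 2, 3, 4, 5, 6, 8, 9, 10, 11, 12}) = 7
G(48) = mex({0, 1, 2, 3, 5, 6, 7, 9, 10}) = 4
G(49) = mex({0, 2, 3, 4, 6, 7, 9, 10, 11, 12, 15}) = 1
Therefore G(49) = 1.

1


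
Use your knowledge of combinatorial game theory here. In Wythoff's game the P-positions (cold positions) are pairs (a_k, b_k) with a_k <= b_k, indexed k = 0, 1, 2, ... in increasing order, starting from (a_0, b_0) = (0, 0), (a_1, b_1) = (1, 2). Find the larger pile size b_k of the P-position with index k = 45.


By Wythoff's theorem, a_k = floor(k * phi) and b_k = floor(k * phi^2) = a_k + k, where phi = (1 + sqrt(5))/2 is the golden ratio.
phi = (1 + sqrt(5))/2 = 1.618034
phi^2 = phi + 1 = 2.618034
k = 45
k * phi^2 = 45 * 2.618034 = 117.811529
b_45 = floor(k * phi^2) = 117 (check: a_45 + k = 72 + 45 = 117)

117


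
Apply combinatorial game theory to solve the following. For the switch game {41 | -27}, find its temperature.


The game is {41 | -27}, a switch {a | b} with numbers a > b.
Cooling {a | b} by t gives {a - t | b + t}, which stops being hot when a - t = b + t, i.e. at t = (a - b)/2. So the temperature of a switch is (a - b)/2.
Temperature = (Left option - Right option) / 2
= (41 - (-27)) / 2
= 68 / 2
= 34

34


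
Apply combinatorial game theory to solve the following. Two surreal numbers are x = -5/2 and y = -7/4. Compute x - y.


x = -5/2, y = -7/4
Converting to common denominator: 4
x = -10/4, y = -7/4
x - y = -5/2 - -7/4 = -3/4

-3/4


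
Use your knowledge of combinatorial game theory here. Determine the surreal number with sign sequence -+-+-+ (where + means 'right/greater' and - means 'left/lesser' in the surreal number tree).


Sign expansion: -+-+-+
Rule: track bounds (lo, hi), initially (-inf, +inf). On '+', the current value becomes lo and we move to the simplest number in (value, hi): value + 1 if hi = +inf, otherwise the midpoint (value + hi)/2. On '-', the current value becomes hi and we move to value - 1 if lo = -inf, otherwise the midpoint (lo + value)/2.
Start at 0.
Step 1: sign = -, move left. Bounds: (-inf, 0). Value = -1
Step 2: sign = +, move right. Bounds: (-1, 0). Value = -1/2
Step 3: sign = -, move left. Bounds: (-1, -1/2). Value = -3/4
Step 4: sign = +, move right. Bounds: (-3/4, -1/2). Value = -5/8
Step 5: sign = -, move left. Bounds: (-3/4, -5/8). Value = -11/16
Step 6: sign = +, move right. Bounds: (-11/16, -5/8). Value = -21/32
The surreal number with sign expansion -+-+-+ is -21/32.

-21/32


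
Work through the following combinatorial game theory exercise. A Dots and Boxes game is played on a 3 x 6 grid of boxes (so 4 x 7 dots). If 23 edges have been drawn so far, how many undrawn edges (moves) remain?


Grid: 3 x 6 boxes, i.e. 4 rows and 7 columns of dots.
Horizontal edges: (rows + 1) * cols = 4 * 6 = 24
Vertical edges: rows * (cols + 1) = 3 * 7 = 21
Total edges: 24 + 21 = 45
Edges drawn: 23
Remaining: 45 - 23 = 22

22


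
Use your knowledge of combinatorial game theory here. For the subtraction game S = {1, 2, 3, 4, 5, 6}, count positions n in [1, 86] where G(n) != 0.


Subtraction set S = {1, 2, 3, 4, 5, 6}, so G(n) = n mod 7.
G(n) = 0 when n is a multiple of 7.
Multiples of 7 in [1, 86]: 12
N-positions (nonzero Grundy) = 86 - 12 = 74

74


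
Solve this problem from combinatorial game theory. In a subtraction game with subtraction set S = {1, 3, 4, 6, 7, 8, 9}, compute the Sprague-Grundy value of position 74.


The subtraction set is S = {1, 3, 4, 6, 7, 8, 9}.
G(k) = mex{ G(k - s) : s in S, s <= k }. We compute iteratively: G(0) = 0.
G(1) = mex({0}) = 1
G(2) = mex({1}) = 0
G(3) = mex({0}) = 1
G(4) = mex({0, 1}) = 2
G(5) = mex({0, 1, 2}) = 3
G(6) = mex({0, 1, 3}) = 2
G(7) = mex({0, 1, 2}) = 3
G(8) = mex({0, 1, 2, 3}) = 4
G(9) = mex({0, 1, 2, 3, 4}) = 5
G(10) = mex({0, 1, 2, 3, 5}) = 4
G(11) = mex({0, 1, 2, 3, 4}) = 5
G(12) = mex({1, 2, 3, 4, 5}) = 0
G(13) = mex({0, 2, 3, 4, 5}) = 1
G(14) = mex({1, 2, 3, 4, 5}) = 0
G(15) = mex({0, 2, 3, 4, 5}) = 1
G(16) = mex({0, 1, 3, 4, 5}) = 2
G(17) = mex({0, 1, 2, 4, 5}) = 3
G(18) = mex({0, 1, 3, 4, 5}) = 2
G(19) = mex({0, 1, 2, 4, 5}) = 3
G(20) = mex({0, 1, 2, 3, 5}) = 4
Observe that G(12)..G(20) = 0, 1, 0, 1, 2, 3, 2, 3, 4 repeats G(0)..G(8) = 0, 1, 0, 1, 2, 3, 2, 3, 4.
For k >= max(S) = 9, G(k) is determined by the previous 9 values G(k-9)..G(k-1); a window of 9 consecutive values has recurred shifted by 12, so by induction G(k + 12) = G(k) for all k >= 0: the sequence is periodic from the start with period 12.
One period: G(0..11) = 0, 1, 0, 1, 2, 3, 2, 3, 4, 5, 4, 5.
74 mod 12 = 2, so G(74) = G(2) = 0.

0


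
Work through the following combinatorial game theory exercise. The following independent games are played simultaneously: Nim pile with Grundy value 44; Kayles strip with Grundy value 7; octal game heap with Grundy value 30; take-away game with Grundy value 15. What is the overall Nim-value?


By the Sprague-Grundy theorem, the Grundy value of a sum of games is the XOR of individual Grundy values.
Nim pile: Grundy value = 44. Running XOR: 0 XOR 44 = 44
Kayles strip: Grundy value = 7. Running XOR: 44 XOR 7 = 43
octal game heap: Grundy value = 30. Running XOR: 43 XOR 30 = 53
take-away game: Grundy value = 15. Running XOR: 53 XOR 15 = 58
The combined Grundy value is 58.

58


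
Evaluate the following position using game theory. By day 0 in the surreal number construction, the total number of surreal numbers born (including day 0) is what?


Day 0: {|} = 0 is born. Count = 1.
Day n: the number of surreal numbers born by day n is 2^(n+1) - 1.
By day 0: 2^1 - 1 = 1
By day 0: 1 surreal numbers.

1


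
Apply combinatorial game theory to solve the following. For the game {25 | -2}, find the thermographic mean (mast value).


Game = {25 | -2}, a switch {a | b} with numbers a > b.
Its thermograph has left wall a - t and right wall b + t, which meet at t = (a - b)/2, where both equal (a + b)/2. So the mast (mean value) is at (a + b)/2.
Mean = (25 + (-2))/2 = 23/2 = 23/2

23/2


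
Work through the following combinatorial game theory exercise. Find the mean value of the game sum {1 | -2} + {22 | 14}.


G1 = {1 | -2}, G2 = {22 | 14}
Each is a switch {a | b} with numbers a > b; its mean value is (a + b)/2, and mean value is additive over game sums: m(G1 + G2) = m(G1) + m(G2).
Mean of G1 = (1 + (-2))/2 = -1/2 = -1/2
Mean of G2 = (22 + (14))/2 = 36/2 = 18
Mean of G1 + G2 = -1/2 + 18 = 35/2

35/2


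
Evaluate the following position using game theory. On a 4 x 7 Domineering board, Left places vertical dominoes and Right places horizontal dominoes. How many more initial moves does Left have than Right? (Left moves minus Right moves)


Board is 4 x 7 (rows x cols).
Left (vertical) placements: (rows-1) * cols = 3 * 7 = 21
Right (horizontal) placements: rows * (cols-1) = 4 * 6 = 24
Advantage = Left - Right = 21 - 24 = -3

-3


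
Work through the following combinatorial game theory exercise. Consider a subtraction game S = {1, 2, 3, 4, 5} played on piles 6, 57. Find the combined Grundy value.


Subtraction set: {1, 2, 3, 4, 5}
For this subtraction set, G(n) = n mod 6 (period = max + 1 = 6).
Pile 1 (size 6): G(6) = 6 mod 6 = 0
Pile 2 (size 57): G(57) = 57 mod 6 = 3
Total Grundy value = XOR of all: 0 XOR 3 = 3

3


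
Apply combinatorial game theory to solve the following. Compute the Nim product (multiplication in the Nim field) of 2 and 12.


Nim multiplication is bilinear over XOR: (u XOR v) * w = (u*w) XOR (v*w).
So we split each operand into its bit components and XOR the pairwise Nim products.
2 = 2 (as XOR of powers of 2).
12 = 4 + 8 (as XOR of powers of 2).
Using the standard Nim-product table on single bits:
  2*2 = 3,   2*4 = 8,   2*8 = 12,
  4*4 = 6,   4*8 = 11,  8*8 = 13,
and  1*x = x (identity), k*l = l*k (commutative).
Pairwise Nim products:
  2 * 4 = 8
  2 * 8 = 12
XOR them: 8 XOR 12 = 4.
Result: 2 * 12 = 4 (in Nim).

4


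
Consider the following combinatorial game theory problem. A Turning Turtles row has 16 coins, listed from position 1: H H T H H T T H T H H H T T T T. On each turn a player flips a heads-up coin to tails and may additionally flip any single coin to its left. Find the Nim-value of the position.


Coins: H H T H H T T H T H H H T T T T
Key fact: a single head at position k behaves exactly like a Nim heap of size k (turning it to T and optionally flipping a coin at j < k corresponds to moving the heap from k to j, or to 0), and heads combine as a disjunctive sum (two heads at the same place would cancel, matching j XOR j = 0). So the Nim-value is the XOR of the 1-indexed positions of the heads.
Face-up positions (1-indexed): [1, 2, 4, 5, 8, 10, 11, 12]
XOR 0 with 1: 0 XOR 1 = 1
XOR 1 with 2: 1 XOR 2 = 3
XOR 3 with 4: 3 XOR 4 = 7
XOR 7 with 5: 7 XOR 5 = 2
XOR 2 with 8: 2 XOR 8 = 10
XOR 10 with 10: 10 XOR 10 = 0
XOR 0 with 11: 0 XOR 11 = 11
XOR 11 with 12: 11 XOR 12 = 7
Nim-value = 7

7


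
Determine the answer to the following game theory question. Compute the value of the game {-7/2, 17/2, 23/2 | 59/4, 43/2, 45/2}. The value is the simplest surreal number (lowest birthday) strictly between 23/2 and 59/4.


Left options: {-7/2, 17/2, 23/2}, max = 23/2
Right options: {59/4, 43/2, 45/2}, min = 59/4
All options are numbers and max(Left) < min(Right), so by the simplicity theorem the value is the simplest (earliest-born) number strictly between 23/2 and 59/4.
Integers 12 through 14 all lie strictly between 23/2 and 59/4.
Among integers, the simplest (lowest birthday = smallest |n|; 0 is born on day 0, +-n on day n) is 12.
No non-integer in the interval can be simpler: if x is a non-integer in the interval, then floor(x) or ceil(x) also lies in the interval (the interval contains an integer), and both are proper prefixes of x's sign expansion, i.e. born earlier. So the game value is 12.
Game value = 12

12


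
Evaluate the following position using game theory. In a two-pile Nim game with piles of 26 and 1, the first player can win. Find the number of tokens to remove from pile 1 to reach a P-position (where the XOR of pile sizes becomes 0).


Piles: 26 and 1
Current XOR: 26 XOR 1 = 27 (non-zero, so this is an N-position).
To make the XOR zero, we need to find a move that balances the piles.
For pile 1 (size 26): target = 26 XOR 27 = 1
We reduce pile 1 from 26 to 1.
Tokens removed: 26 - 1 = 25
Verification: 1 XOR 1 = 0

25


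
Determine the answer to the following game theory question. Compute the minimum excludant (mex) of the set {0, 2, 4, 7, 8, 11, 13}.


Set = {0, 2, 4, 7, 8, 11, 13}
0 is in the set.
1 is NOT in the set. This is the mex.
mex = 1

1


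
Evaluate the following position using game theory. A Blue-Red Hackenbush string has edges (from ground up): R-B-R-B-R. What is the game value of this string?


Edges (from ground): R-B-R-B-R
By Berlekamp's sign-expansion rule, a Blue-Red Hackenbush stalk has the value of the surreal number whose sign sequence is the edge sequence with B -> + and R -> -.
Sign sequence: -+-+-
Trace the sign expansion in the surreal number tree, starting from 0:
Edge 1: R (sign -) -> bounds (-inf, 0), value = -1
Edge 2: B (sign +) -> bounds (-1, 0), value = -1/2
Edge 3: R (sign -) -> bounds (-1, -1/2), value = -3/4
Edge 4: B (sign +) -> bounds (-3/4, -1/2), value = -5/8
Edge 5: R (sign -) -> bounds (-3/4, -5/8), value = -11/16
Game value = -11/16

-11/16


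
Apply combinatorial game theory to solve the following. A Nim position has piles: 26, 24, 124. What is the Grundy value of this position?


We need the XOR (exclusive or) of all pile sizes.
After XOR-ing pile 1 (size 26): 0 XOR 26 = 26
After XOR-ing pile 2 (size 24): 26 XOR 24 = 2
After XOR-ing pile 3 (size 124): 2 XOR 124 = 126
The Nim-value of this position is 126.

126


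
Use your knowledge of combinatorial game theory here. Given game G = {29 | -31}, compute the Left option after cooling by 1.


Original game: {29 | -31} (a switch {a | b} with a > b).
Cooling by t (for t below the temperature (a - b)/2 = 30) taxes each move by t: {a | b} cooled by t is {a - t | b + t}.
Cooling amount: t = 1
Cooled Left option: 29 - 1 = 28
Cooled Right option: -31 + 1 = -30
Cooled game: {28 | -30}
Left option = 28

28


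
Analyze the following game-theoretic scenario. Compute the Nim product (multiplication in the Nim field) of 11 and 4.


Nim multiplication is bilinear over XOR: (u XOR v) * w = (u*w) XOR (v*w).
So we split each operand into its bit components and XOR the pairwise Nim products.
11 = 1 + 2 + 8 (as XOR of powers of 2).
4 = 4 (as XOR of powers of 2).
Using the standard Nim-product table on single bits:
  2*2 = 3,   2*4 = 8,   2*8 = 12,
  4*4 = 6,   4*8 = 11,  8*8 = 13,
and  1*x = x (identity), k*l = l*k (commutative).
Pairwise Nim products:
  1 * 4 = 4
  2 * 4 = 8
  8 * 4 = 11
XOR them: 4 XOR 8 XOR 11 = 7.
Result: 11 * 4 = 7 (in Nim).

7


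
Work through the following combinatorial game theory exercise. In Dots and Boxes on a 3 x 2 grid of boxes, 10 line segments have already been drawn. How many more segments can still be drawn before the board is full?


Grid: 3 x 2 boxes, i.e. 4 rows and 3 columns of dots.
Horizontal edges: (rows + 1) * cols = 4 * 2 = 8
Vertical edges: rows * (cols + 1) = 3 * 3 = 9
Total edges: 8 + 9 = 17
Edges drawn: 10
Remaining: 17 - 10 = 7

7


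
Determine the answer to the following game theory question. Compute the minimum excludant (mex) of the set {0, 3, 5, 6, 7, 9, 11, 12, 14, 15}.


Set = {0, 3, 5, 6, 7, 9, 11, 12, 14, 15}
0 is in the set.
1 is NOT in the set. This is the mex.
mex = 1

1


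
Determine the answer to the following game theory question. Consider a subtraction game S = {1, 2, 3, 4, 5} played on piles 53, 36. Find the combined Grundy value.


Subtraction set: {1, 2, 3, 4, 5}
For this subtraction set, G(n) = n mod 6 (period = max + 1 = 6).
Pile 1 (size 53): G(53) = 53 mod 6 = 5
Pile 2 (size 36): G(36) = 36 mod 6 = 0
Total Grundy value = XOR of all: 5 XOR 0 = 5

5


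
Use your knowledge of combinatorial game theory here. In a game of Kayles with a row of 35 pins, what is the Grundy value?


Kayles: a move removes 1 or 2 adjacent pins from a contiguous row.
Removing pins from a row of k leaves two independent rows (a, b) with a + b = k - 1 (one pin) or a + b = k - 2 (two pins); an end removal gives a = 0.
By Sprague-Grundy, G(k) = mex{ G(a) XOR G(b) } over all these splits. G(0) = 0.
G(1): splits (0,0):0^0=0 -> mex({0}) = 1
G(2): splits (0,1):0^1=1 (0,0):0^0=0 -> mex({0, 1}) = 2
G(3): splits (0,2):0^2=2 (1,1):1^1=0 (0,1):0^1=1 -> mex({0, 1, 2}) = 3
G(4): splits (0,3):0^3=3 (1,2):1^2=3 (0,2):0^2=2 (1,1):1^1=0 -> mex({0, 2, 3}) = 1
G(5): splits (0,4):0^1=1 (1,3):1^3=2 (2,2):2^2=0 (0,3):0^3=3 (1,2):1^2=3 -> mex({0, 1, 2, 3}) = 4
G(6) = mex({0, 1, 2, 4}) = 3
G(7) = mex({0, 1, 3, 4, 5}) = 2
G(8) = mex({0, 2, 3, 5, 6}) = 1
G(9) = mex({0, 1, 2, 3, 6, 7}) = 4
G(10) = mex({0, 1, 3, 4, 5, 7}) = 2
G(11) = mex({0, 1, 2, 3, 4, 5}) = 6
G(12) = mex({0, 1, 2, 3, 5, 6, 7}) = 4
G(13) = mex({0, 2, 3, 4, 6, 7}) = 1
G(14) = mex({0, 1, 4, 5, 6, 7}) = 2
G(15) = mex({0, 1, 2, 3, 4, 5, 6}) = 7
G(16) = mex({0, 2, 3, 5, 6, 7}) = 1
G(17) = mex({0, 1, 2, 3, 5, 6, 7}) = 4
G(18) = mex({0, 1, 2, 4, 5, 6}) = 3
G(19) = mex({0, 1, 3, 4, 5, 7}) = 2
G(20) = mex({0, 2, 3, 4, 5, 6, 7}) = 1
G(21) = mex({0, 1, 2, 3, 5, 6, 7}) = 4
G(22) = mex({0, 1, 2, 3, 4, 5, 7}) = 6
G(23) = mex({0, 1, 2, 3, 4, 5, 6}) = 7
G(24) = mex({0, 1, 2, 3, 5, 6, 7}) = 4
G(25) = mex({0, 2, 3, 4, 6, 7}) = 1
G(26) = mex({0, 1, 3, 4, 5, 6, 7}) = 2
G(27) = mex({0, 1, 2, 3, 4, 5, 6, 7}) = 8
G(28) = mex({0, 1, 2, 3, 4, 6, 7, 8}) = 5
G(29) = mex({0, 1, 2, 3, 5, 6, 7, 8, 9}) = 4
G(30) = mex({0, 1, 2, 3, 4, 5, 6, 9, 10}) = 7
G(31) = mex({0, 1, 3, 4, 5, 7, 10, 11}) = 2
G(32) = mex({0, 2, 3, 4, 5, 6, 7, 9, 11}) = 1
G(33) = mex({0, 1, 2, 3, 4, 5, 6, 7, 9, 12}) = 8
G(34) = mex({0, 1, 2, 3, 4, 5, 7, 8, 11, 12}) = 6
G(35) = mex({0, 1, 2, 3, 4, 5, 6, 8, 9, 10, 11}) = 7
Therefore G(35) = 7.

7


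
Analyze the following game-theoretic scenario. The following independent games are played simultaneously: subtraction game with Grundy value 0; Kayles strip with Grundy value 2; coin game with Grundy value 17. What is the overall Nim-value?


By the Sprague-Grundy theorem, the Grundy value of a sum of games is the XOR of individual Grundy values.
subtraction game: Grundy value = 0. Running XOR: 0 XOR 0 = 0
Kayles strip: Grundy value = 2. Running XOR: 0 XOR 2 = 2
coin game: Grundy value = 17. Running XOR: 2 XOR 17 = 19
The combined Grundy value is 19.

19


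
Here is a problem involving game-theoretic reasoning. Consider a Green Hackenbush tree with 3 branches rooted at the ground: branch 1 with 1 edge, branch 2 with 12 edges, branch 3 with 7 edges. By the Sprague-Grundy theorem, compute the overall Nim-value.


The tree has 3 branches from the ground vertex.
In Green Hackenbush, the Nim-value of a simple path of length k is k.
Branch 1: length 1, Nim-value = 1
Branch 2: length 12, Nim-value = 12
Branch 3: length 7, Nim-value = 7
Total Nim-value = XOR of all branch values:
0 XOR 1 = 1
1 XOR 12 = 13
13 XOR 7 = 10
Nim-value of the tree = 10

10


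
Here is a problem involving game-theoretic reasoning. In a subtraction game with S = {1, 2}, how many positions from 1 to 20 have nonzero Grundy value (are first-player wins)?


Subtraction set S = {1, 2}, so G(n) = n mod 3.
G(n) = 0 when n is a multiple of 3.
Multiples of 3 in [1, 20]: 6
N-positions (nonzero Grundy) = 20 - 6 = 14

14


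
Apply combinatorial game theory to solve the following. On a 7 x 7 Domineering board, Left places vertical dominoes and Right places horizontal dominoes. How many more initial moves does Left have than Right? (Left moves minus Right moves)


Board is 7 x 7 (rows x cols).
Left (vertical) placements: (rows-1) * cols = 6 * 7 = 42
Right (horizontal) placements: rows * (cols-1) = 7 * 6 = 42
Advantage = Left - Right = 42 - 42 = 0

0


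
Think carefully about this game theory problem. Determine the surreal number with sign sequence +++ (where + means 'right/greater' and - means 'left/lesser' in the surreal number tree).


Sign expansion: +++
Rule: track bounds (lo, hi), initially (-inf, +inf). On '+', the current value becomes lo and we move to the simplest number in (value, hi): value + 1 if hi = +inf, otherwise the midpoint (value + hi)/2. On '-', the current value becomes hi and we move to value - 1 if lo = -inf, otherwise the midpoint (lo + value)/2.
Start at 0.
Step 1: sign = +, move right. Bounds: (0, +inf). Value = 1
Step 2: sign = +, move right. Bounds: (1, +inf). Value = 2
Step 3: sign = +, move right. Bounds: (2, +inf). Value = 3
The surreal number with sign expansion +++ is 3.

3


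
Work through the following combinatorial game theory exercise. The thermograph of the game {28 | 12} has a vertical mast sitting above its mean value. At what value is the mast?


Game = {28 | 12}, a switch {a | b} with numbers a > b.
Its thermograph has left wall a - t and right wall b + t, which meet at t = (a - b)/2, where both equal (a + b)/2. So the mast (mean value) is at (a + b)/2.
Mean = (28 + (12))/2 = 40/2 = 20

20


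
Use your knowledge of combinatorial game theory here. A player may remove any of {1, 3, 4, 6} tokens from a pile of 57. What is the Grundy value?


The subtraction set is S = {1, 3, 4, 6}.
G(k) = mex{ G(k - s) : s in S, s <= k }. We compute iteratively: G(0) = 0.
G(1) = mex({0}) = 1
G(2) = mex({1}) = 0
G(3) = mex({0}) = 1
G(4) = mex({0, 1}) = 2
G(5) = mex({0, 1, 2}) = 3
G(6) = mex({0, 1, 3}) = 2
G(7) = mex({1, 2}) = 0
G(8) = mex({0, 2, 3}) = 1
G(9) = mex({1, 2, 3}) = 0
G(10) = mex({0, 2}) = 1
G(11) = mex({0, 1, 3}) = 2
G(12) = mex({0, 1, 2}) = 3
Observe that G(7)..G(12) = 0, 1, 0, 1, 2, 3 repeats G(0)..G(5) = 0, 1, 0, 1, 2, 3.
For k >= max(S) = 6, G(k) is determined by the previous 6 values G(k-6)..G(k-1); a window of 6 consecutive values has recurred shifted by 7, so by induction G(k + 7) = G(k) for all k >= 0: the sequence is periodic from the start with period 7.
One period: G(0..6) = 0, 1, 0, 1, 2, 3, 2.
57 mod 7 = 1, so G(57) = G(1) = 1.

1


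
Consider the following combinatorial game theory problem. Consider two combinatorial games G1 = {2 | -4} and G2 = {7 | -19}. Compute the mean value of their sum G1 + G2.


G1 = {2 | -4}, G2 = {7 | -19}
Each is a switch {a | b} with numbers a > b; its mean value is (a + b)/2, and mean value is additive over game sums: m(G1 + G2) = m(G1) + m(G2).
Mean of G1 = (2 + (-4))/2 = -2/2 = -1
Mean of G2 = (7 + (-19))/2 = -12/2 = -6
Mean of G1 + G2 = -1 + -6 = -7

-7


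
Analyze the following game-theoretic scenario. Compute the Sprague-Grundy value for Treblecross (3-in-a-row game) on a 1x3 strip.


Treblecross: place X on empty cells; 3-in-a-row wins.
Playing within two cells of an existing X lets the opponent win at once, so sensible play treats the cells i-2..i+2 around each X as dead. The player left with no safe cell loses, so this is a normal-play take-away game on strips of safe cells.
Placing X at cell i (0-indexed) of a strip of k safe cells leaves independent strips of sizes max(0, i-2) and max(0, k-i-3). Hence G(k) = mex{ G(max(0,i-2)) XOR G(max(0,k-i-3)) : 0 <= i < k }, with G(0) = 0.
G(1): splits (0,0):0^0=0 -> mex({0}) = 1
G(2): splits (0,0):0^0=0 -> mex({0}) = 1
G(3): splits (0,0):0^0=0 -> mex({0}) = 1
Therefore G(3) = 1.

1


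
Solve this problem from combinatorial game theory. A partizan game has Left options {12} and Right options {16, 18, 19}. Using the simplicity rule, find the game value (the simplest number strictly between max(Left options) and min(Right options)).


Left options: {12}, max = 12
Right options: {16, 18, 19}, min = 16
All options are numbers and max(Left) < min(Right), so by the simplicity theorem the value is the simplest (earliest-born) number strictly between 12 and 16.
Integers 13 through 15 all lie strictly between 12 and 16.
Among integers, the simplest (lowest birthday = smallest |n|; 0 is born on day 0, +-n on day n) is 13.
No non-integer in the interval can be simpler: if x is a non-integer in the interval, then floor(x) or ceil(x) also lies in the interval (the interval contains an integer), and both are proper prefixes of x's sign expansion, i.e. born earlier. So the game value is 13.
Game value = 13

13


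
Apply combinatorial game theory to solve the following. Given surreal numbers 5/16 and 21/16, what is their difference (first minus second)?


x = 5/16, y = 21/16
Converting to common denominator: 16
x = 5/16, y = 21/16
x - y = 5/16 - 21/16 = -1

-1


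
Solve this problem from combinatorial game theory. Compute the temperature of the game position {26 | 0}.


The game is {26 | 0}, a switch {a | b} with numbers a > b.
Cooling {a | b} by t gives {a - t | b + t}, which stops being hot when a - t = b + t, i.e. at t = (a - b)/2. So the temperature of a switch is (a - b)/2.
Temperature = (Left option - Right option) / 2
= (26 - (0)) / 2
= 26 / 2
= 13

13


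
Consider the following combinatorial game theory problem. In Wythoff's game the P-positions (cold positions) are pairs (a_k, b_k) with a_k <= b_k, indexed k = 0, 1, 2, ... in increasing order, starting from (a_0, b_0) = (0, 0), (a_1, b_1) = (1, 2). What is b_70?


By Wythoff's theorem, a_k = floor(k * phi) and b_k = floor(k * phi^2) = a_k + k, where phi = (1 + sqrt(5))/2 is the golden ratio.
phi = (1 + sqrt(5))/2 = 1.618034
phi^2 = phi + 1 = 2.618034
k = 70
k * phi^2 = 70 * 2.618034 = 183.262379
b_70 = floor(k * phi^2) = 183 (check: a_70 + k = 113 + 70 = 183)

183


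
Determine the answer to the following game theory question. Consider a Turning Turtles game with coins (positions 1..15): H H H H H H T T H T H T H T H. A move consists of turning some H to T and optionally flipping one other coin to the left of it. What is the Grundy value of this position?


Coins: H H H H H H T T H T H T H T H
Key fact: a single head at position k behaves exactly like a Nim heap of size k (turning it to T and optionally flipping a coin at j < k corresponds to moving the heap from k to j, or to 0), and heads combine as a disjunctive sum (two heads at the same place would cancel, matching j XOR j = 0). So the Nim-value is the XOR of the 1-indexed positions of the heads.
Face-up positions (1-indexed): [1, 2, 3, 4, 5, 6, 9, 11, 13, 15]
XOR 0 with 1: 0 XOR 1 = 1
XOR 1 with 2: 1 XOR 2 = 3
XOR 3 with 3: 3 XOR 3 = 0
XOR 0 with 4: 0 XOR 4 = 4
XOR 4 with 5: 4 XOR 5 = 1
XOR 1 with 6: 1 XOR 6 = 7
XOR 7 with 9: 7 XOR 9 = 14
XOR 14 with 11: 14 XOR 11 = 5
XOR 5 with 13: 5 XOR 13 = 8
XOR 8 with 15: 8 XOR 15 = 7
Nim-value = 7

7
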